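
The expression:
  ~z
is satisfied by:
  {z: False}


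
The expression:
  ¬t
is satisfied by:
  {t: False}


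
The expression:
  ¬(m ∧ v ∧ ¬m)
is always true.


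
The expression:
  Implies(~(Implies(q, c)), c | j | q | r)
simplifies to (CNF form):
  True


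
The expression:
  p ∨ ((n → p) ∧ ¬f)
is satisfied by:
  {p: True, n: False, f: False}
  {f: True, p: True, n: False}
  {p: True, n: True, f: False}
  {f: True, p: True, n: True}
  {f: False, n: False, p: False}


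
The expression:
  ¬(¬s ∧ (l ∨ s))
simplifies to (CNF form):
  s ∨ ¬l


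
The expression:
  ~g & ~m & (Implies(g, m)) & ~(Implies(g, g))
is never true.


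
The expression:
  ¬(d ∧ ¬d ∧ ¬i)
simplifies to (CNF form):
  True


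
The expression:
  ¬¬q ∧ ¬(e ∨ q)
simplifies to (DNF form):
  False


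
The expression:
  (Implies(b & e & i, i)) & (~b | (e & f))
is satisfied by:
  {e: True, f: True, b: False}
  {e: True, f: False, b: False}
  {f: True, e: False, b: False}
  {e: False, f: False, b: False}
  {b: True, e: True, f: True}


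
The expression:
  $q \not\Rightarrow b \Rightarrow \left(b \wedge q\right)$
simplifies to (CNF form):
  $b \vee \neg q$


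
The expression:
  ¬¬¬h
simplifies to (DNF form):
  ¬h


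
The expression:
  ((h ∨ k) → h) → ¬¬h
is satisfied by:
  {k: True, h: True}
  {k: True, h: False}
  {h: True, k: False}


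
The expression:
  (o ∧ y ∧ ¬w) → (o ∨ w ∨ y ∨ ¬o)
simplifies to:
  True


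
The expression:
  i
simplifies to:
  i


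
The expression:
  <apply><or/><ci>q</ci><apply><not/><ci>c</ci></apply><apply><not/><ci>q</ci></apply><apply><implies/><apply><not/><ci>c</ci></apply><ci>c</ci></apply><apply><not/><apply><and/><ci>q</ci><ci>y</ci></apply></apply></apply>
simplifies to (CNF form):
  <true/>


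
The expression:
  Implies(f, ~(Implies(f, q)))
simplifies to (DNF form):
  ~f | ~q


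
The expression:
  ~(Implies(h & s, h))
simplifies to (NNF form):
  False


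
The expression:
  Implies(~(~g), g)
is always true.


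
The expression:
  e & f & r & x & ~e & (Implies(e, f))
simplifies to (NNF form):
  False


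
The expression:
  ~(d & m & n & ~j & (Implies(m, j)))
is always true.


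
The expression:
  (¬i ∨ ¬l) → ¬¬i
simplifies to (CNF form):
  i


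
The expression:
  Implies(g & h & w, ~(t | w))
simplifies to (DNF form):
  ~g | ~h | ~w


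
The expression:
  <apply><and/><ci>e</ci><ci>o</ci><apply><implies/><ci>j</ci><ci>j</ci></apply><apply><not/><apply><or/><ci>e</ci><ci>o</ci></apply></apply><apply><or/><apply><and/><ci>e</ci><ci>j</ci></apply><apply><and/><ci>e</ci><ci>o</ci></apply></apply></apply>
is never true.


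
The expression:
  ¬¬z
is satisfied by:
  {z: True}


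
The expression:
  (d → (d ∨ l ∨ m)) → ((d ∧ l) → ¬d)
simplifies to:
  ¬d ∨ ¬l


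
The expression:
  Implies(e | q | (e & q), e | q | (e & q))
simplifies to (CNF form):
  True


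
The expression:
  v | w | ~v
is always true.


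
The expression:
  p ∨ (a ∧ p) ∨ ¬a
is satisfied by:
  {p: True, a: False}
  {a: False, p: False}
  {a: True, p: True}


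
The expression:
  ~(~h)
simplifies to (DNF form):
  h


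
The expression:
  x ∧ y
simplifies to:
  x ∧ y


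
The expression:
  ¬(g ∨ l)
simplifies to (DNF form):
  ¬g ∧ ¬l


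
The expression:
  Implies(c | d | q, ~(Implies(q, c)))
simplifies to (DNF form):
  (q & ~c) | (~c & ~d)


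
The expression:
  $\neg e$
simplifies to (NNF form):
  $\neg e$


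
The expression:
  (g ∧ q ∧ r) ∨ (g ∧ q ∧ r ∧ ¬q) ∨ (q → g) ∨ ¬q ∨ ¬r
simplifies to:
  g ∨ ¬q ∨ ¬r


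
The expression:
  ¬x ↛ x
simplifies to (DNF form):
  True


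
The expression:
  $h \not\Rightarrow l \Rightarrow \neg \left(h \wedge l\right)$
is always true.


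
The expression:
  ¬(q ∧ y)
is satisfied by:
  {q: False, y: False}
  {y: True, q: False}
  {q: True, y: False}


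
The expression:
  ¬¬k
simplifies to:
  k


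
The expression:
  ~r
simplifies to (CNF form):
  ~r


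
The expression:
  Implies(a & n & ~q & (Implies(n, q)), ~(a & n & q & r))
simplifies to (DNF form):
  True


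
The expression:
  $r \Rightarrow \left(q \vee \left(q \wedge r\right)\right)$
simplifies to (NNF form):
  $q \vee \neg r$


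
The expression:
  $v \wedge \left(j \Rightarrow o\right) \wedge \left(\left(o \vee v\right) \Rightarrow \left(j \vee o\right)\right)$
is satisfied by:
  {o: True, v: True}


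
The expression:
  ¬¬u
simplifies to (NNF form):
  u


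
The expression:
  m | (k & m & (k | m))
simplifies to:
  m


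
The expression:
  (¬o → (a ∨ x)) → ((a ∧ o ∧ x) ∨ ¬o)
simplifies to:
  (a ∧ x) ∨ ¬o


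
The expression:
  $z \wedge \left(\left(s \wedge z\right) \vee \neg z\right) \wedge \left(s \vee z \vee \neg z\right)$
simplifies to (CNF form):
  $s \wedge z$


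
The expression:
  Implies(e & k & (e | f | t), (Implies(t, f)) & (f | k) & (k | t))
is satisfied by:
  {f: True, k: False, t: False, e: False}
  {f: False, k: False, t: False, e: False}
  {e: True, f: True, k: False, t: False}
  {e: True, f: False, k: False, t: False}
  {t: True, f: True, k: False, e: False}
  {t: True, f: False, k: False, e: False}
  {e: True, t: True, f: True, k: False}
  {e: True, t: True, f: False, k: False}
  {k: True, f: True, e: False, t: False}
  {k: True, f: False, e: False, t: False}
  {e: True, k: True, f: True, t: False}
  {e: True, k: True, f: False, t: False}
  {t: True, k: True, f: True, e: False}
  {t: True, k: True, f: False, e: False}
  {t: True, k: True, e: True, f: True}


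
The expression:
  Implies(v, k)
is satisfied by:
  {k: True, v: False}
  {v: False, k: False}
  {v: True, k: True}


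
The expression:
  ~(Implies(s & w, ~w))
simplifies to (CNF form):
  s & w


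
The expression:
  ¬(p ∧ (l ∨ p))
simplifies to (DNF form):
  ¬p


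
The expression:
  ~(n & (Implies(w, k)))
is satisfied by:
  {w: True, k: False, n: False}
  {k: False, n: False, w: False}
  {w: True, k: True, n: False}
  {k: True, w: False, n: False}
  {n: True, w: True, k: False}


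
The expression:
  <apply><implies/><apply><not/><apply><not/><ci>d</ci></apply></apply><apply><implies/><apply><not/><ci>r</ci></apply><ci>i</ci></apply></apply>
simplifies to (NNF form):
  <apply><or/><ci>i</ci><ci>r</ci><apply><not/><ci>d</ci></apply></apply>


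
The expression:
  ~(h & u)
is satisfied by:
  {h: False, u: False}
  {u: True, h: False}
  {h: True, u: False}


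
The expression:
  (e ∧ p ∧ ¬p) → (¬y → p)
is always true.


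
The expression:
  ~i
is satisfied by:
  {i: False}


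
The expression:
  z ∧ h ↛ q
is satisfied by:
  {h: True, z: True, q: False}


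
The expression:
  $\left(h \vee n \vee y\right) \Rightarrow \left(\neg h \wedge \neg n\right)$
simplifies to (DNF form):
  $\neg h \wedge \neg n$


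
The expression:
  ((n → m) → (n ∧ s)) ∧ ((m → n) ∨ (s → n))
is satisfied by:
  {s: True, n: True, m: False}
  {n: True, m: False, s: False}
  {s: True, m: True, n: True}


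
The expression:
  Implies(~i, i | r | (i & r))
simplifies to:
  i | r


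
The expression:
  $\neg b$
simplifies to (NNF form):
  $\neg b$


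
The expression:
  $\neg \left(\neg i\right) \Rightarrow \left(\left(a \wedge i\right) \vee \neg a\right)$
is always true.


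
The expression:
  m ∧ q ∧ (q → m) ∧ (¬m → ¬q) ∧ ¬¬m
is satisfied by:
  {m: True, q: True}


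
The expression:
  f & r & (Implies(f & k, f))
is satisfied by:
  {r: True, f: True}


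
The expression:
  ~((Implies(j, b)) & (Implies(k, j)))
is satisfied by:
  {k: True, b: False, j: False}
  {j: True, b: False, k: True}
  {j: True, b: False, k: False}
  {k: True, b: True, j: False}


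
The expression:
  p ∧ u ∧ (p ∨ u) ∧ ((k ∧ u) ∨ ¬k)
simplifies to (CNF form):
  p ∧ u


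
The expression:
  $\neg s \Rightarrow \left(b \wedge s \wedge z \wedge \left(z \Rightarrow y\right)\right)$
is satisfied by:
  {s: True}


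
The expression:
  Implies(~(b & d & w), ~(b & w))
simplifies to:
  d | ~b | ~w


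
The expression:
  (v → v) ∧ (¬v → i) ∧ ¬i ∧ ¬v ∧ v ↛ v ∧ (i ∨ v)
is never true.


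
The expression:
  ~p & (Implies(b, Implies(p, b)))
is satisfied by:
  {p: False}


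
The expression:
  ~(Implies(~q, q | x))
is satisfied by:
  {q: False, x: False}


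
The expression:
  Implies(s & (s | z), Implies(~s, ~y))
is always true.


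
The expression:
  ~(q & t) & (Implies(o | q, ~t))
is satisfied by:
  {o: False, t: False, q: False}
  {q: True, o: False, t: False}
  {o: True, q: False, t: False}
  {q: True, o: True, t: False}
  {t: True, q: False, o: False}


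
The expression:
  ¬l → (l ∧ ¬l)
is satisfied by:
  {l: True}


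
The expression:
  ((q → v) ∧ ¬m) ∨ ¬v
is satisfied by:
  {m: False, v: False}
  {v: True, m: False}
  {m: True, v: False}


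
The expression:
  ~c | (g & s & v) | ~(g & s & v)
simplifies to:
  True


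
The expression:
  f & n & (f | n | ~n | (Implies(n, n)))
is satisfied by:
  {f: True, n: True}


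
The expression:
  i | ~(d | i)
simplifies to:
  i | ~d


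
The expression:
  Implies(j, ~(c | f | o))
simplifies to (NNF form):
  ~j | (~c & ~f & ~o)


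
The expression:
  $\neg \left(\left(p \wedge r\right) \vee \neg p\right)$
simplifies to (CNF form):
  $p \wedge \neg r$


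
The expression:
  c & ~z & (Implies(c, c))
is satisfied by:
  {c: True, z: False}


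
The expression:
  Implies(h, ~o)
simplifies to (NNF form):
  ~h | ~o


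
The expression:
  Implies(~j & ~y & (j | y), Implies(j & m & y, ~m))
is always true.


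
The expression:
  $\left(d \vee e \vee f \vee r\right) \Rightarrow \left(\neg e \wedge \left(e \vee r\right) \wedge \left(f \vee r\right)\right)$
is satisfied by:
  {r: True, e: False, f: False, d: False}
  {r: True, d: True, e: False, f: False}
  {r: True, f: True, e: False, d: False}
  {r: True, d: True, f: True, e: False}
  {d: False, e: False, f: False, r: False}


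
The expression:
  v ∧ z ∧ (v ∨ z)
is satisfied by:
  {z: True, v: True}


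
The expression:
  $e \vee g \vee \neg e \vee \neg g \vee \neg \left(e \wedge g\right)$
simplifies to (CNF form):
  $\text{True}$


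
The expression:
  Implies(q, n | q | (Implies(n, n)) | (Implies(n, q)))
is always true.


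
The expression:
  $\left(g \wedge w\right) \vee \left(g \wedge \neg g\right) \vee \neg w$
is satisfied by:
  {g: True, w: False}
  {w: False, g: False}
  {w: True, g: True}


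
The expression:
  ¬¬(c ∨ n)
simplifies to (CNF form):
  c ∨ n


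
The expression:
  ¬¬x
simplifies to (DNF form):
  x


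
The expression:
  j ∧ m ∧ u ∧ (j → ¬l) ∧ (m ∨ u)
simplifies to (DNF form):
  j ∧ m ∧ u ∧ ¬l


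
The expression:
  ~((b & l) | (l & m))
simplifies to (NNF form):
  ~l | (~b & ~m)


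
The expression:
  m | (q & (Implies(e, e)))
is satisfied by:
  {q: True, m: True}
  {q: True, m: False}
  {m: True, q: False}


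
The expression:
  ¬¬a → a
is always true.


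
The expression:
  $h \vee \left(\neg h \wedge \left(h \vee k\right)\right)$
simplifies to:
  $h \vee k$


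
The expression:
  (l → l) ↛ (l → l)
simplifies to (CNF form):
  False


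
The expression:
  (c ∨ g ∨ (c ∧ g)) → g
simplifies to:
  g ∨ ¬c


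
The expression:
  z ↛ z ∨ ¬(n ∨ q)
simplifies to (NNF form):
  ¬n ∧ ¬q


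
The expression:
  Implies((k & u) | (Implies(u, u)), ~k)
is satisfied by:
  {k: False}


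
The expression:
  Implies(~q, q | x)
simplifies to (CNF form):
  q | x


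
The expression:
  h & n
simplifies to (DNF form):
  h & n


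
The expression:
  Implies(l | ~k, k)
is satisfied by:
  {k: True}


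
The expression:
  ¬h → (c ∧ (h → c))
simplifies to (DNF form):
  c ∨ h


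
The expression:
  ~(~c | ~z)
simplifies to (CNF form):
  c & z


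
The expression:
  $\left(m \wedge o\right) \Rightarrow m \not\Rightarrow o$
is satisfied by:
  {m: False, o: False}
  {o: True, m: False}
  {m: True, o: False}


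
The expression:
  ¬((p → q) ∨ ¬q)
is never true.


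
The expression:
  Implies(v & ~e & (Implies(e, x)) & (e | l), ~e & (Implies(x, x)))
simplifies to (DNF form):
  True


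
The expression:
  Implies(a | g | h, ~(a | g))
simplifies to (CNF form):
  ~a & ~g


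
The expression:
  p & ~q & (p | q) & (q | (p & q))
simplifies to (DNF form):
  False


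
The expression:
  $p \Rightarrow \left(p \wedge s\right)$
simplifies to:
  $s \vee \neg p$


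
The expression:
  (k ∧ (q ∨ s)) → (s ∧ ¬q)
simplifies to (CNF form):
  ¬k ∨ ¬q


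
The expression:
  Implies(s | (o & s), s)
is always true.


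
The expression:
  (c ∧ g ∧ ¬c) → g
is always true.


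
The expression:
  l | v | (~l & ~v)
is always true.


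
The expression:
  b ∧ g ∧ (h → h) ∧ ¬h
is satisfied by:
  {b: True, g: True, h: False}


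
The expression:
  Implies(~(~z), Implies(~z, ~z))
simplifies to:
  True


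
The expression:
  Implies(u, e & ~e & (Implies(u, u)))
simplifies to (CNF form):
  ~u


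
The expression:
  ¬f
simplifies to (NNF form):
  ¬f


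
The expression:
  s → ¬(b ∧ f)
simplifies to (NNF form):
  ¬b ∨ ¬f ∨ ¬s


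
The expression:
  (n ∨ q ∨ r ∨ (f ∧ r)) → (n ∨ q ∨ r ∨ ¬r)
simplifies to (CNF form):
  True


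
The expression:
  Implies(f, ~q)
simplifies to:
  ~f | ~q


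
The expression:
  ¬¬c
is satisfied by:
  {c: True}


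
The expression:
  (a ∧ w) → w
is always true.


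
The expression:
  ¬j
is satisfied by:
  {j: False}


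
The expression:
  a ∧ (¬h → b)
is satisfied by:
  {a: True, b: True, h: True}
  {a: True, b: True, h: False}
  {a: True, h: True, b: False}


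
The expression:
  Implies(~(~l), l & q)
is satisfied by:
  {q: True, l: False}
  {l: False, q: False}
  {l: True, q: True}


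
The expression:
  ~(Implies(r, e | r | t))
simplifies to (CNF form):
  False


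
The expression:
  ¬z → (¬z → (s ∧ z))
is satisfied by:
  {z: True}


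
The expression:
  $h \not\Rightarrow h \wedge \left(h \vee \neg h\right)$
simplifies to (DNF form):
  $\text{False}$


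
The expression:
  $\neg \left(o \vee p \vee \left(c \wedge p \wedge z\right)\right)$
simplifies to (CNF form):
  $\neg o \wedge \neg p$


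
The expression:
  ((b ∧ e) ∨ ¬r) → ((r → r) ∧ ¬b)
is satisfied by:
  {r: True, b: False, e: False}
  {r: False, b: False, e: False}
  {e: True, r: True, b: False}
  {e: True, r: False, b: False}
  {b: True, r: True, e: False}


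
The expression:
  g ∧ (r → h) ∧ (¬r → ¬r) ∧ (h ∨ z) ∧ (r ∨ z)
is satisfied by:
  {h: True, z: True, g: True, r: False}
  {z: True, g: True, h: False, r: False}
  {r: True, h: True, z: True, g: True}
  {r: True, h: True, g: True, z: False}


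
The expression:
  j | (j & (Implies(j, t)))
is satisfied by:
  {j: True}


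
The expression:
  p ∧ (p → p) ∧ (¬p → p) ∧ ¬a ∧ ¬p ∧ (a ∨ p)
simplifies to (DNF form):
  False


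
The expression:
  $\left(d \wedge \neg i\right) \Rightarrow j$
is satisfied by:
  {i: True, j: True, d: False}
  {i: True, j: False, d: False}
  {j: True, i: False, d: False}
  {i: False, j: False, d: False}
  {i: True, d: True, j: True}
  {i: True, d: True, j: False}
  {d: True, j: True, i: False}


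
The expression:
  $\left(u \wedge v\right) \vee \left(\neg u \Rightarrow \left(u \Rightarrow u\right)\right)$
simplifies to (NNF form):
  $\text{True}$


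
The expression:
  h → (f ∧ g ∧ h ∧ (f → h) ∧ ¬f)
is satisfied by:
  {h: False}


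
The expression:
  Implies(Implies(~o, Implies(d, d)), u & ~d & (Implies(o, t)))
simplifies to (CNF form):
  u & ~d & (t | ~o)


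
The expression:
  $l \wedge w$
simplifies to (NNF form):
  $l \wedge w$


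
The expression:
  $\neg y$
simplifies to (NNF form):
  $\neg y$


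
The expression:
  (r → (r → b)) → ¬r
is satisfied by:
  {b: False, r: False}
  {r: True, b: False}
  {b: True, r: False}


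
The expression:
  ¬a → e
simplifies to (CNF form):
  a ∨ e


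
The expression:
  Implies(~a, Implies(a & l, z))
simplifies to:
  True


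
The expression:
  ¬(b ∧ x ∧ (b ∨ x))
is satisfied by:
  {x: False, b: False}
  {b: True, x: False}
  {x: True, b: False}


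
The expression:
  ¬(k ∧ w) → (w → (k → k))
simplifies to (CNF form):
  True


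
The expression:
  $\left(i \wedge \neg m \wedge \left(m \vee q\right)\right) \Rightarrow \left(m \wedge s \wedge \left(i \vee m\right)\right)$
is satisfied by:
  {m: True, q: False, i: False}
  {q: False, i: False, m: False}
  {i: True, m: True, q: False}
  {i: True, q: False, m: False}
  {m: True, q: True, i: False}
  {q: True, m: False, i: False}
  {i: True, q: True, m: True}


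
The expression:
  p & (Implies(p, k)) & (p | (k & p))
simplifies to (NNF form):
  k & p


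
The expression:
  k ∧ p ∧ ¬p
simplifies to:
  False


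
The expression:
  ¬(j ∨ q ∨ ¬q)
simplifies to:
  False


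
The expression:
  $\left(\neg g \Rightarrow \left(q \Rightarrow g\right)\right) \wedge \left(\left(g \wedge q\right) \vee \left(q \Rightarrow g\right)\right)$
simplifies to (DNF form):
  $g \vee \neg q$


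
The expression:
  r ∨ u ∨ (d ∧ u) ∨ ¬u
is always true.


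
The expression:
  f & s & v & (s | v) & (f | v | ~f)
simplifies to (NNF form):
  f & s & v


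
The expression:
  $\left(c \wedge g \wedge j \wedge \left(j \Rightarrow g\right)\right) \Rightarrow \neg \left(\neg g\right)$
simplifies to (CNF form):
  $\text{True}$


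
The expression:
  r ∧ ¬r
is never true.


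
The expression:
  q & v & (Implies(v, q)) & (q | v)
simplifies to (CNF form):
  q & v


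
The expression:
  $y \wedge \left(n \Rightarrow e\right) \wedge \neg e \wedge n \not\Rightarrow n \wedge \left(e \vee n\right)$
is never true.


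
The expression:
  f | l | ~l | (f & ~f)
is always true.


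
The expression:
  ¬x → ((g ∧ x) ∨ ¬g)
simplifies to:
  x ∨ ¬g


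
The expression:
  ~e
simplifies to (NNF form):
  ~e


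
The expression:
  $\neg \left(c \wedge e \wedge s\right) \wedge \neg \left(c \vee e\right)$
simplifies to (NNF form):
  $\neg c \wedge \neg e$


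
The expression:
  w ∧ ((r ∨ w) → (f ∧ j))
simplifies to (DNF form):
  f ∧ j ∧ w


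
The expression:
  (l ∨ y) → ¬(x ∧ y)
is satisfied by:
  {y: False, x: False}
  {x: True, y: False}
  {y: True, x: False}


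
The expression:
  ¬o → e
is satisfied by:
  {o: True, e: True}
  {o: True, e: False}
  {e: True, o: False}


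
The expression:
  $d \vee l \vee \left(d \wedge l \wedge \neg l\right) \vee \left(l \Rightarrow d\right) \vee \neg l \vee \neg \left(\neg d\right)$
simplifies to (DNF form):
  $\text{True}$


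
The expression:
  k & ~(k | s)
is never true.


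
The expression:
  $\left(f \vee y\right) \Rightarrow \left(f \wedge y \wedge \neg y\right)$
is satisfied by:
  {y: False, f: False}


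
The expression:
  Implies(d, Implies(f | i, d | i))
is always true.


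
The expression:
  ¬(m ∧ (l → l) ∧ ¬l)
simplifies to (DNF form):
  l ∨ ¬m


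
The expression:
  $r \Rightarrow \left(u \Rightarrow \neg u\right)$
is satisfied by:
  {u: False, r: False}
  {r: True, u: False}
  {u: True, r: False}


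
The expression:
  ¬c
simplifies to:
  ¬c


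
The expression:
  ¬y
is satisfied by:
  {y: False}


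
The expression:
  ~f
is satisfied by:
  {f: False}


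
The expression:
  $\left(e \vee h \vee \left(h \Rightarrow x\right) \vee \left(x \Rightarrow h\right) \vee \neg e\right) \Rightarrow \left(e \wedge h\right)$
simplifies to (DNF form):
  $e \wedge h$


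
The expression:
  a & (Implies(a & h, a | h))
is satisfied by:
  {a: True}


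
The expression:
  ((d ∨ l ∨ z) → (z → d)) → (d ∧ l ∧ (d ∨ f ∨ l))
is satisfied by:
  {z: True, l: True, d: False}
  {z: True, l: False, d: False}
  {d: True, z: True, l: True}
  {d: True, l: True, z: False}


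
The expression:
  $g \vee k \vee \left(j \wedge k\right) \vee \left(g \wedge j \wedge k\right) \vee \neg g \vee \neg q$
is always true.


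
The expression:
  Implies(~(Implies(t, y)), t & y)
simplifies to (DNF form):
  y | ~t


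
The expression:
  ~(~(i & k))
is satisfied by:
  {i: True, k: True}


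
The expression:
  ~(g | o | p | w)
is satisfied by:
  {g: False, o: False, p: False, w: False}


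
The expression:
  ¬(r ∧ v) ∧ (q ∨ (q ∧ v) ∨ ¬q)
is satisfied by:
  {v: False, r: False}
  {r: True, v: False}
  {v: True, r: False}


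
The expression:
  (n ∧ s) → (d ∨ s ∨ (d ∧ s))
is always true.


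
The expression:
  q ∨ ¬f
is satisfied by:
  {q: True, f: False}
  {f: False, q: False}
  {f: True, q: True}


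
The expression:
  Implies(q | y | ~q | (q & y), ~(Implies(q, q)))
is never true.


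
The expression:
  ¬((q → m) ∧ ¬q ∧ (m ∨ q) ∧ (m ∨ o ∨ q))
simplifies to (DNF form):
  q ∨ ¬m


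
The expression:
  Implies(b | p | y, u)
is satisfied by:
  {u: True, p: False, y: False, b: False}
  {b: True, u: True, p: False, y: False}
  {u: True, y: True, p: False, b: False}
  {b: True, u: True, y: True, p: False}
  {u: True, p: True, y: False, b: False}
  {u: True, b: True, p: True, y: False}
  {u: True, y: True, p: True, b: False}
  {b: True, u: True, y: True, p: True}
  {b: False, p: False, y: False, u: False}


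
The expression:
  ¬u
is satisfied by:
  {u: False}


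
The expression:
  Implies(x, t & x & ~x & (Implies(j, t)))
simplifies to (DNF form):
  ~x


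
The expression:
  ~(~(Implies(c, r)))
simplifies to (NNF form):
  r | ~c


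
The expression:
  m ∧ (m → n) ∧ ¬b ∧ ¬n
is never true.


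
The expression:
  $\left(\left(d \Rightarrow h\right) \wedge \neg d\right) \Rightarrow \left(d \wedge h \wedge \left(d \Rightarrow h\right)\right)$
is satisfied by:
  {d: True}


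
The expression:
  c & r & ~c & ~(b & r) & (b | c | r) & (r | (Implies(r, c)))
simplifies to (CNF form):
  False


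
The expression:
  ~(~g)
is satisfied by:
  {g: True}


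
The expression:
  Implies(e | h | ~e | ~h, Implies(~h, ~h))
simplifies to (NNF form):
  True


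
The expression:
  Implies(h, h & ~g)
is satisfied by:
  {h: False, g: False}
  {g: True, h: False}
  {h: True, g: False}


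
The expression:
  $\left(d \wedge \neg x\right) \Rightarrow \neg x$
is always true.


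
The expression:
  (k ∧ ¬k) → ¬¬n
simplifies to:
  True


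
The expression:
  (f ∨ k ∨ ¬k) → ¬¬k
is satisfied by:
  {k: True}


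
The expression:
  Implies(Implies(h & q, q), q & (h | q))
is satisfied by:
  {q: True}


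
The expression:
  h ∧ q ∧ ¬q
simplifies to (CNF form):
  False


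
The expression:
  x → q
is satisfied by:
  {q: True, x: False}
  {x: False, q: False}
  {x: True, q: True}


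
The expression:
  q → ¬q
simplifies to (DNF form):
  ¬q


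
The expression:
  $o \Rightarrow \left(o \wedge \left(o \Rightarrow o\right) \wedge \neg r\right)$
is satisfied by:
  {o: False, r: False}
  {r: True, o: False}
  {o: True, r: False}


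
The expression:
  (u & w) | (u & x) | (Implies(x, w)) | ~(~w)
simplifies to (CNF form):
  u | w | ~x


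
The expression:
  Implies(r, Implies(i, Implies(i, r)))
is always true.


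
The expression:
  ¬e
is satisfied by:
  {e: False}


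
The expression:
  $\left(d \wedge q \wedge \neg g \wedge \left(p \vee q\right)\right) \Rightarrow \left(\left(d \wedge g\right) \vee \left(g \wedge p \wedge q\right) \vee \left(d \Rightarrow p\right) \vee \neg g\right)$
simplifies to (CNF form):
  $\text{True}$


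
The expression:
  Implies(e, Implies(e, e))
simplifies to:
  True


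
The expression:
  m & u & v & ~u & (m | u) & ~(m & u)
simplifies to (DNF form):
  False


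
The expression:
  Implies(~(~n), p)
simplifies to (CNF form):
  p | ~n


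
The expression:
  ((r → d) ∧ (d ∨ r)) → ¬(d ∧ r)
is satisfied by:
  {d: False, r: False}
  {r: True, d: False}
  {d: True, r: False}


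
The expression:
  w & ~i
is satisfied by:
  {w: True, i: False}


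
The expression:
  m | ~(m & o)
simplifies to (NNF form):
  True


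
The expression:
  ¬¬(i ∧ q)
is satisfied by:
  {i: True, q: True}


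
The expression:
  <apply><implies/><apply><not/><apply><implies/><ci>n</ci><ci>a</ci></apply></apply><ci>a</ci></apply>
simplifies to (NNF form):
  <apply><or/><ci>a</ci><apply><not/><ci>n</ci></apply></apply>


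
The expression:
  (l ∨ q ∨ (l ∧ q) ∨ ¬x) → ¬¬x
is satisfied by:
  {x: True}


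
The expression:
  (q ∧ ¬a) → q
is always true.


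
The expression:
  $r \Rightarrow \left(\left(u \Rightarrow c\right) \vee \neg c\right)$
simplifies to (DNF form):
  $\text{True}$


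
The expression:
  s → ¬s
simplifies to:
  ¬s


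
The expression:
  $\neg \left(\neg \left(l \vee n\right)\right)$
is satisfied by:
  {n: True, l: True}
  {n: True, l: False}
  {l: True, n: False}


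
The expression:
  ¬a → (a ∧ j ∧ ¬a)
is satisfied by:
  {a: True}


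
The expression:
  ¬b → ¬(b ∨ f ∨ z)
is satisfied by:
  {b: True, z: False, f: False}
  {f: True, b: True, z: False}
  {b: True, z: True, f: False}
  {f: True, b: True, z: True}
  {f: False, z: False, b: False}


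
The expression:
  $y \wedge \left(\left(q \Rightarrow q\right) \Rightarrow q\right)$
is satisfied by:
  {y: True, q: True}


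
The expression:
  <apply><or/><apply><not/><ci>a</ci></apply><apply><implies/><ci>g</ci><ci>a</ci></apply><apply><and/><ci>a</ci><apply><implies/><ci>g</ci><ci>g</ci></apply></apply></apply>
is always true.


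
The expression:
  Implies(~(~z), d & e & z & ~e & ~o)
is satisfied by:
  {z: False}


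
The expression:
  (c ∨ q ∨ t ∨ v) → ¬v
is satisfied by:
  {v: False}


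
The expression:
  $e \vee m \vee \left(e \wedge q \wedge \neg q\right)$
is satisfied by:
  {m: True, e: True}
  {m: True, e: False}
  {e: True, m: False}


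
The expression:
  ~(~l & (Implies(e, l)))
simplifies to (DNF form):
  e | l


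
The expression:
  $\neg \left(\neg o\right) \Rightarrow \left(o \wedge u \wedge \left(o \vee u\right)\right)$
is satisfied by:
  {u: True, o: False}
  {o: False, u: False}
  {o: True, u: True}


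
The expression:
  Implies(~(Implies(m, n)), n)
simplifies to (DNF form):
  n | ~m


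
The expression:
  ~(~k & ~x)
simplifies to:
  k | x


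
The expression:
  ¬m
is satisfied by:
  {m: False}


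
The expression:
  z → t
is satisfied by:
  {t: True, z: False}
  {z: False, t: False}
  {z: True, t: True}


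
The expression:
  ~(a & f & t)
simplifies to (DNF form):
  ~a | ~f | ~t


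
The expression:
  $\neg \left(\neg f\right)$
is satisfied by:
  {f: True}


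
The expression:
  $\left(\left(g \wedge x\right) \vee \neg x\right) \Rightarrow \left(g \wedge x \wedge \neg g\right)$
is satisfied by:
  {x: True, g: False}


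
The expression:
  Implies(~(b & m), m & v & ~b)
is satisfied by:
  {m: True, b: True, v: True}
  {m: True, b: True, v: False}
  {m: True, v: True, b: False}


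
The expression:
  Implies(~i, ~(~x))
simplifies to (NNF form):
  i | x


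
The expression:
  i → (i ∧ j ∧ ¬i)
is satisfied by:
  {i: False}


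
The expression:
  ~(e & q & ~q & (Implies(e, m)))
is always true.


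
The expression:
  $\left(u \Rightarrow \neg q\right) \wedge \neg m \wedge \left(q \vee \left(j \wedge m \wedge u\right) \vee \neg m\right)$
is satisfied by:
  {u: False, m: False, q: False}
  {q: True, u: False, m: False}
  {u: True, q: False, m: False}


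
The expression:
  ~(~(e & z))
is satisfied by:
  {z: True, e: True}


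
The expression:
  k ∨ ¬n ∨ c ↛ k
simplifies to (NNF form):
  c ∨ k ∨ ¬n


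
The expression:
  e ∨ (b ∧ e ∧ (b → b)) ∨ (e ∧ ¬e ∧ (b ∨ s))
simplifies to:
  e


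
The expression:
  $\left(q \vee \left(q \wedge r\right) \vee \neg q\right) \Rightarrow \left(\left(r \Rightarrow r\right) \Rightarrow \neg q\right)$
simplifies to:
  $\neg q$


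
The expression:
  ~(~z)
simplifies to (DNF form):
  z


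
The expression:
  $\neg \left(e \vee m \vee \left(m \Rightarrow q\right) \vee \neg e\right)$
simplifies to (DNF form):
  $\text{False}$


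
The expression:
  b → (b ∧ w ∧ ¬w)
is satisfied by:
  {b: False}


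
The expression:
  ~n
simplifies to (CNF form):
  ~n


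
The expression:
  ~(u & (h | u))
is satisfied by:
  {u: False}


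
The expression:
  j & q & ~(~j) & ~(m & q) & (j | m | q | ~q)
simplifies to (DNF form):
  j & q & ~m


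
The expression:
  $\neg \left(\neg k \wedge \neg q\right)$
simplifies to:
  $k \vee q$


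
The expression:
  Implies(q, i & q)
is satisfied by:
  {i: True, q: False}
  {q: False, i: False}
  {q: True, i: True}


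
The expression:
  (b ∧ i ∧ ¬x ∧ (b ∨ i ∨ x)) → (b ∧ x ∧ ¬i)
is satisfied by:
  {x: True, i: False, b: False}
  {i: False, b: False, x: False}
  {x: True, b: True, i: False}
  {b: True, i: False, x: False}
  {x: True, i: True, b: False}
  {i: True, x: False, b: False}
  {x: True, b: True, i: True}


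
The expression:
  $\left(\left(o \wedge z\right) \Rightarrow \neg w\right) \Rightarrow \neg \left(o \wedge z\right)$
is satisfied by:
  {w: True, o: False, z: False}
  {o: False, z: False, w: False}
  {z: True, w: True, o: False}
  {z: True, o: False, w: False}
  {w: True, o: True, z: False}
  {o: True, w: False, z: False}
  {z: True, o: True, w: True}


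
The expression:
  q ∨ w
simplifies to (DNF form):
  q ∨ w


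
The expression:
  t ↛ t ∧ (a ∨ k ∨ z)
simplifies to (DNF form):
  False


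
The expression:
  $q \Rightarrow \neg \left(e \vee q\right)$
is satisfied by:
  {q: False}


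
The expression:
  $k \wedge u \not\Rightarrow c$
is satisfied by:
  {u: True, k: True, c: False}


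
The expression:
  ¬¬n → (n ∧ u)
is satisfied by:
  {u: True, n: False}
  {n: False, u: False}
  {n: True, u: True}


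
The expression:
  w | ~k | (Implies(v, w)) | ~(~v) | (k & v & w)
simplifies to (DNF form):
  True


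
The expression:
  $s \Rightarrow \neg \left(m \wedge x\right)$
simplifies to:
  $\neg m \vee \neg s \vee \neg x$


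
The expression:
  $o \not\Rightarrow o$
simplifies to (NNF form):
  $\text{False}$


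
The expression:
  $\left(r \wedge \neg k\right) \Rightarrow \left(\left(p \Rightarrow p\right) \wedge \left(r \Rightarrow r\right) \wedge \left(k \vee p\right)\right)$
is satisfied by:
  {k: True, p: True, r: False}
  {k: True, p: False, r: False}
  {p: True, k: False, r: False}
  {k: False, p: False, r: False}
  {r: True, k: True, p: True}
  {r: True, k: True, p: False}
  {r: True, p: True, k: False}


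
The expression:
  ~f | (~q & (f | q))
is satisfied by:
  {q: False, f: False}
  {f: True, q: False}
  {q: True, f: False}


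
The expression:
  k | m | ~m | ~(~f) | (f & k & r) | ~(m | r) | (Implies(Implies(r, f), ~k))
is always true.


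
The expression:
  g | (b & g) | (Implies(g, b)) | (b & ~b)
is always true.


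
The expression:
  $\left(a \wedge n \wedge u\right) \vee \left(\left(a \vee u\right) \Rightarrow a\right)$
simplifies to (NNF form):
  $a \vee \neg u$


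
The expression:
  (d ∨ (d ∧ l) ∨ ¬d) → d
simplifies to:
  d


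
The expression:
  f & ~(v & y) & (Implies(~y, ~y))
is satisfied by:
  {f: True, v: False, y: False}
  {y: True, f: True, v: False}
  {v: True, f: True, y: False}


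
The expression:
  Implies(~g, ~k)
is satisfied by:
  {g: True, k: False}
  {k: False, g: False}
  {k: True, g: True}


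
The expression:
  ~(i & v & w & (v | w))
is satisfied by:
  {w: False, v: False, i: False}
  {i: True, w: False, v: False}
  {v: True, w: False, i: False}
  {i: True, v: True, w: False}
  {w: True, i: False, v: False}
  {i: True, w: True, v: False}
  {v: True, w: True, i: False}


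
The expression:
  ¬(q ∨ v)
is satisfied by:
  {q: False, v: False}


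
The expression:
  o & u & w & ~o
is never true.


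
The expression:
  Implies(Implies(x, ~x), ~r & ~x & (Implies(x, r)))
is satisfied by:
  {x: True, r: False}
  {r: False, x: False}
  {r: True, x: True}


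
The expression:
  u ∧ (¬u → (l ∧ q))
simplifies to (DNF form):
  u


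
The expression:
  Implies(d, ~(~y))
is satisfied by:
  {y: True, d: False}
  {d: False, y: False}
  {d: True, y: True}


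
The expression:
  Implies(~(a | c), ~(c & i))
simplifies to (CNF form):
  True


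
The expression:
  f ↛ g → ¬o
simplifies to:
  g ∨ ¬f ∨ ¬o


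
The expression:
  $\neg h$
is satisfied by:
  {h: False}


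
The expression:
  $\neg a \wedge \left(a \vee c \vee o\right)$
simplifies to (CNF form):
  $\neg a \wedge \left(c \vee o\right)$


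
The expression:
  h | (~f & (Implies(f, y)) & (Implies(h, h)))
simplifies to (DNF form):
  h | ~f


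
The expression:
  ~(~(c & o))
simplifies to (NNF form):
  c & o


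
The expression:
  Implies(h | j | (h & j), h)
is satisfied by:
  {h: True, j: False}
  {j: False, h: False}
  {j: True, h: True}


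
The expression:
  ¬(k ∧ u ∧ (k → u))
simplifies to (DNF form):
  ¬k ∨ ¬u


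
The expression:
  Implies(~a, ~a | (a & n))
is always true.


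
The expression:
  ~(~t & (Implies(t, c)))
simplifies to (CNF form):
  t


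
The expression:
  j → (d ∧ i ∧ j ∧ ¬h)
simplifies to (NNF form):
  (d ∧ i ∧ ¬h) ∨ ¬j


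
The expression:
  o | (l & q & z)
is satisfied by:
  {o: True, l: True, z: True, q: True}
  {o: True, l: True, z: True, q: False}
  {o: True, l: True, q: True, z: False}
  {o: True, l: True, q: False, z: False}
  {o: True, z: True, q: True, l: False}
  {o: True, z: True, q: False, l: False}
  {o: True, z: False, q: True, l: False}
  {o: True, z: False, q: False, l: False}
  {l: True, z: True, q: True, o: False}


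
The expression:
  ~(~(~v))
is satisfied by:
  {v: False}


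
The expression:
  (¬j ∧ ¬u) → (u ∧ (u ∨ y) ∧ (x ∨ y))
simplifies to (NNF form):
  j ∨ u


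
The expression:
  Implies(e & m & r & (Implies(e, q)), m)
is always true.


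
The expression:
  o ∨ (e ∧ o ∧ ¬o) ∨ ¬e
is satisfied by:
  {o: True, e: False}
  {e: False, o: False}
  {e: True, o: True}


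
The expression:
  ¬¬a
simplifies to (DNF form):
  a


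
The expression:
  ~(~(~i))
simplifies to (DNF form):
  ~i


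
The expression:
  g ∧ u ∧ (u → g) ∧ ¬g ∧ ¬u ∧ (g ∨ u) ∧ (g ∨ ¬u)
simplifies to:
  False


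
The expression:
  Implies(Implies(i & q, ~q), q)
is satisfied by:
  {q: True}


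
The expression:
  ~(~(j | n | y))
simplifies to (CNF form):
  j | n | y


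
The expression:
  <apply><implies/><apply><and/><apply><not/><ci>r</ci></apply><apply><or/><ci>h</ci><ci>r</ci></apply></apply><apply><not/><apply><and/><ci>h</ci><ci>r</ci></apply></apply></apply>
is always true.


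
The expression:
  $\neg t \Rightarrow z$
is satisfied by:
  {t: True, z: True}
  {t: True, z: False}
  {z: True, t: False}


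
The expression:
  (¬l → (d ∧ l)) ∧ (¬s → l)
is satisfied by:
  {l: True}


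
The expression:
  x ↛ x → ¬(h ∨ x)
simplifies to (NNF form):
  True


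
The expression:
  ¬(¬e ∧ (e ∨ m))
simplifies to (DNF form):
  e ∨ ¬m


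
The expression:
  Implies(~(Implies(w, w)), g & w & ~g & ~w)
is always true.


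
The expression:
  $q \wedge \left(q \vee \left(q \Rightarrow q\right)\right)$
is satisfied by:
  {q: True}


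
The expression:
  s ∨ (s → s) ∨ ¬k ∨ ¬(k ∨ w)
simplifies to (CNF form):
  True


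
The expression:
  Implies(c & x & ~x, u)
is always true.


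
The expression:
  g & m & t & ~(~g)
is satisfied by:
  {t: True, m: True, g: True}


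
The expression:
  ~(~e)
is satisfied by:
  {e: True}


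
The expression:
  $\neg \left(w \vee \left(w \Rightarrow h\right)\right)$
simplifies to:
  $\text{False}$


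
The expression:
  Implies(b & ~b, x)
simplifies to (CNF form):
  True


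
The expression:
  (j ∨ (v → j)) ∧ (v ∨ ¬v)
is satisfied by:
  {j: True, v: False}
  {v: False, j: False}
  {v: True, j: True}


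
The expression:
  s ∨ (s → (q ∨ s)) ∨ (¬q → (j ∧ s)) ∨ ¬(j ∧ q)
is always true.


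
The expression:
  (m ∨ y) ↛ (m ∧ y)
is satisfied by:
  {y: True, m: False}
  {m: True, y: False}


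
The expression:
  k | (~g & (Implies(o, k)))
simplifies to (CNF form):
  (k | ~g) & (k | ~o)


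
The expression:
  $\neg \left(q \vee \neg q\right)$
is never true.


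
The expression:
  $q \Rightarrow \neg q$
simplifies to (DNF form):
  $\neg q$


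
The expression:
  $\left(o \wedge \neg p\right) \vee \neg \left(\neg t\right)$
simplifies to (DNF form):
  $t \vee \left(o \wedge \neg p\right)$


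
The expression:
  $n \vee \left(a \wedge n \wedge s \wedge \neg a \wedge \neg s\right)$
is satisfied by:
  {n: True}


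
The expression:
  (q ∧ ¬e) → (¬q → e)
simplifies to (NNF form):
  True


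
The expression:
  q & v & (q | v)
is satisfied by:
  {q: True, v: True}


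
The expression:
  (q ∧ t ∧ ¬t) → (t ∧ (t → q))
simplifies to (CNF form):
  True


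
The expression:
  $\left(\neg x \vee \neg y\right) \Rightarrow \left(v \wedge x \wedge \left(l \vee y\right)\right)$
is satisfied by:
  {y: True, v: True, l: True, x: True}
  {y: True, v: True, x: True, l: False}
  {y: True, l: True, x: True, v: False}
  {y: True, x: True, l: False, v: False}
  {v: True, l: True, x: True, y: False}


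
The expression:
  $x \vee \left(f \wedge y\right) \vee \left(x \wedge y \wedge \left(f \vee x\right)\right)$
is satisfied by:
  {x: True, f: True, y: True}
  {x: True, f: True, y: False}
  {x: True, y: True, f: False}
  {x: True, y: False, f: False}
  {f: True, y: True, x: False}
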